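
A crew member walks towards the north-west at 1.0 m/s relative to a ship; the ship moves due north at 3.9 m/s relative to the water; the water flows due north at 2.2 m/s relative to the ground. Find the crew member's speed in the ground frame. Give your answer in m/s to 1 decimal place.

In east/north components (m/s): crew member relative to ship = (-0.707, 0.707); ship relative to water = (0.000, 3.900); water relative to ground = (0.000, 2.200).
Sum = (-0.707, 6.807) m/s.
Speed = |(-0.707, 6.807)| = 6.844 m/s.

6.8 m/s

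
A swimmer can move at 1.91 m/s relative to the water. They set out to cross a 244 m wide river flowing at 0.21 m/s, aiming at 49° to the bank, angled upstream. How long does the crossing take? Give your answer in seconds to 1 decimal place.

The component of the swimmer's velocity perpendicular to the bank is 1.91 × sin 49° = 1.441 m/s.
Only the cross-stream component determines the crossing time; the current contributes nothing perpendicular to the bank.
Time = 244 / 1.441 = 169.269 s.

169.3 s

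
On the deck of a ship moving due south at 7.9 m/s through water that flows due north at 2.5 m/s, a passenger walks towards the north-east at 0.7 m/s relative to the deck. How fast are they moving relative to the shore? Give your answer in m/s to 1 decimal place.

4.9 m/s

In east/north components (m/s): passenger relative to ship = (0.495, 0.495); ship relative to water = (0.000, -7.900); water relative to ground = (0.000, 2.500).
Sum = (0.495, -4.905) m/s.
Speed = |(0.495, -4.905)| = 4.930 m/s.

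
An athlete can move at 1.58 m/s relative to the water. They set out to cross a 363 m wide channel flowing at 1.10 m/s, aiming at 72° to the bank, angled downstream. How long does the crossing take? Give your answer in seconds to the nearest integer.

242 s

The component of the athlete's velocity perpendicular to the bank is 1.58 × sin 72° = 1.503 m/s.
The current is parallel to the bank, so it does not affect the crossing time.
Time = 363 / 1.503 = 241.570 s.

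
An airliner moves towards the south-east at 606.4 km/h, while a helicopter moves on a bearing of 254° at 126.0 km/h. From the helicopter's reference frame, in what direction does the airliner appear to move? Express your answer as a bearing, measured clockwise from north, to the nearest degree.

126°

Taking east as x and north as y: airliner velocity = (428.790, -428.790) km/h; helicopter velocity = (-121.119, -34.730) km/h.
Velocity of airliner relative to helicopter = (428.790, -428.790) − (-121.119, -34.730) = (549.909, -394.059) km/h.
Bearing = atan2(549.91, -394.06) = 125.63° clockwise from north.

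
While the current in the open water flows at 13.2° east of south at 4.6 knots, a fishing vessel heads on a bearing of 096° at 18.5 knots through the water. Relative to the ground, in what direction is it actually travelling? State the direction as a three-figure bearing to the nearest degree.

108°

Taking east as x and north as y: velocity relative to the water = (18.399, -1.934) knots; the water relative to ground = (1.050, -4.478) knots.
Velocity relative to ground = (18.399, -1.934) + (1.050, -4.478) = (19.449, -6.412) knots.
Bearing = atan2(19.45, -6.41) = 108.25° clockwise from north.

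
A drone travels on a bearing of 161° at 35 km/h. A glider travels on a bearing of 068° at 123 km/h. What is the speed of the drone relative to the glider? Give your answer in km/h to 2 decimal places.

129.63 km/h

Taking east as x and north as y: drone velocity = (11.395, -33.093) km/h; glider velocity = (114.044, 46.077) km/h.
Velocity of drone relative to glider = (11.395, -33.093) − (114.044, 46.077) = (-102.649, -79.170) km/h.
Magnitude = |(-102.649, -79.170)| = 129.633 km/h.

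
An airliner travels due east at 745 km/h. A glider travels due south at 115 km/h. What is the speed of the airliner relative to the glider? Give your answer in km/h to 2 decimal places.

753.82 km/h

Taking east as x and north as y: airliner velocity = (745.000, 0.000) km/h; glider velocity = (0.000, -115.000) km/h.
Velocity of airliner relative to glider = (745.000, 0.000) − (0.000, -115.000) = (745.000, 115.000) km/h.
Magnitude = |(745.000, 115.000)| = 753.824 km/h.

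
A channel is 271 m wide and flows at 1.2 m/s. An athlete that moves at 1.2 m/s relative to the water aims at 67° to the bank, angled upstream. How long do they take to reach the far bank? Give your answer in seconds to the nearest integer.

245 s

The component of the athlete's velocity perpendicular to the bank is 1.2 × sin 67° = 1.105 m/s.
Only the cross-stream component determines the crossing time; the current contributes nothing perpendicular to the bank.
Time = 271 / 1.105 = 245.336 s.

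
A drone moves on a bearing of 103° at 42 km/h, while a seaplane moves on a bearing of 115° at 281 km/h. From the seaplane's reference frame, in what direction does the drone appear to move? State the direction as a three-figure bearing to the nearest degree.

297°

Taking east as x and north as y: drone velocity = (40.924, -9.448) km/h; seaplane velocity = (254.672, -118.756) km/h.
Velocity of drone relative to seaplane = (40.924, -9.448) − (254.672, -118.756) = (-213.749, 109.308) km/h.
Bearing = atan2(-213.75, 109.31) = 297.08° clockwise from north.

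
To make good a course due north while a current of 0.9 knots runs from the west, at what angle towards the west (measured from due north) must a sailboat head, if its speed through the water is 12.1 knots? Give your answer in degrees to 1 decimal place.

4.3°

The current pushes perpendicular to the desired track; the heading must have a component into the current equal to 0.9 knots: 12.1 sin θ = 0.9.
sin θ = 0.0744, so θ = 4.266°.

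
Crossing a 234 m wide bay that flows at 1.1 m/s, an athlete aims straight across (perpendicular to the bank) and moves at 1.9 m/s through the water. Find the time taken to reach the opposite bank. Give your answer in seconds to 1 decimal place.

The component of the athlete's velocity perpendicular to the bank is 1.9 m/s.
The current is parallel to the bank, so it does not affect the crossing time.
Time = 234 / 1.900 = 123.158 s.

123.2 s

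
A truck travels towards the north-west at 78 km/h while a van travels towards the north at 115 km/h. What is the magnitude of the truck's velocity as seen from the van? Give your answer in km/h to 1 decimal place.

Taking east as x and north as y: truck velocity = (-55.154, 55.154) km/h; van velocity = (0.000, 115.000) km/h.
Velocity of truck relative to van = (-55.154, 55.154) − (0.000, 115.000) = (-55.154, -59.846) km/h.
Magnitude = |(-55.154, -59.846)| = 81.385 km/h.

81.4 km/h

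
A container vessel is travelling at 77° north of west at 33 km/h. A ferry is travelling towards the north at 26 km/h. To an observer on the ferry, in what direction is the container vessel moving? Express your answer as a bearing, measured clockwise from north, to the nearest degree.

310°

Taking east as x and north as y: container vessel velocity = (-7.423, 32.154) km/h; ferry velocity = (0.000, 26.000) km/h.
Velocity of container vessel relative to ferry = (-7.423, 32.154) − (0.000, 26.000) = (-7.423, 6.154) km/h.
Bearing = atan2(-7.42, 6.15) = 309.66° clockwise from north.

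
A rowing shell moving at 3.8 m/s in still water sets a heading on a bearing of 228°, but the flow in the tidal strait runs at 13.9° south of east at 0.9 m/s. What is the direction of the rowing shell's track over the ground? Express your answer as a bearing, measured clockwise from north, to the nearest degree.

215°

Taking east as x and north as y: velocity relative to the water = (-2.824, -2.543) m/s; the water relative to ground = (0.874, -0.216) m/s.
Velocity relative to ground = (-2.824, -2.543) + (0.874, -0.216) = (-1.950, -2.759) m/s.
Bearing = atan2(-1.95, -2.76) = 215.26° clockwise from north.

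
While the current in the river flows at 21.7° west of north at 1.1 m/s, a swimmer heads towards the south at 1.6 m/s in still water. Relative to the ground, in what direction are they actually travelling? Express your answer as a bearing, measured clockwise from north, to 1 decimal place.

Taking east as x and north as y: velocity relative to the water = (0.000, -1.600) m/s; the water relative to ground = (-0.407, 1.022) m/s.
Velocity relative to ground = (0.000, -1.600) + (-0.407, 1.022) = (-0.407, -0.578) m/s.
Bearing = atan2(-0.41, -0.58) = 215.14° clockwise from north.

215.1°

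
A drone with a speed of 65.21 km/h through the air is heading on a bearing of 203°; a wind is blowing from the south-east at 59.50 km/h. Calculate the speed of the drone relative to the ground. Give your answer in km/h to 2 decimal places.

Taking east as x and north as y: velocity relative to the air = (-25.480, -60.026) km/h; the air relative to ground = (-42.073, 42.073) km/h.
Velocity relative to ground = (-25.480, -60.026) + (-42.073, 42.073) = (-67.552, -17.953) km/h.
Speed = |(-67.552, -17.953)| = 69.897 km/h.

69.90 km/h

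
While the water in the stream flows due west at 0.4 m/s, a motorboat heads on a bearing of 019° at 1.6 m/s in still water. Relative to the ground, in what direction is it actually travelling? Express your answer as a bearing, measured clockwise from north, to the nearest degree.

Taking east as x and north as y: velocity relative to the water = (0.521, 1.513) m/s; the water relative to ground = (-0.400, 0.000) m/s.
Velocity relative to ground = (0.521, 1.513) + (-0.400, 0.000) = (0.121, 1.513) m/s.
Bearing = atan2(0.12, 1.51) = 4.57° clockwise from north.

005°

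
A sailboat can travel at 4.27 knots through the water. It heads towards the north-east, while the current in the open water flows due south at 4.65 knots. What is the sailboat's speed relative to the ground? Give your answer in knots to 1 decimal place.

Taking east as x and north as y: velocity relative to the water = (3.019, 3.019) knots; the water relative to ground = (0.000, -4.650) knots.
Velocity relative to ground = (3.019, 3.019) + (0.000, -4.650) = (3.019, -1.631) knots.
Speed = |(3.019, -1.631)| = 3.432 knots.

3.4 knots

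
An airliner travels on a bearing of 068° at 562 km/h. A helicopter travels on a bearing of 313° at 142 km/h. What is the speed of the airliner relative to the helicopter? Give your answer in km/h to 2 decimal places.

Taking east as x and north as y: airliner velocity = (521.077, 210.529) km/h; helicopter velocity = (-103.852, 96.844) km/h.
Velocity of airliner relative to helicopter = (521.077, 210.529) − (-103.852, 96.844) = (624.930, 113.685) km/h.
Magnitude = |(624.930, 113.685)| = 635.186 km/h.

635.19 km/h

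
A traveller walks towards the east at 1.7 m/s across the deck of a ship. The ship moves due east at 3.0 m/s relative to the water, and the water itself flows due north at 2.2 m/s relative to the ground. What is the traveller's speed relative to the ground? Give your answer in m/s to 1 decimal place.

In east/north components (m/s): traveller relative to ship = (1.700, 0.000); ship relative to water = (3.000, 0.000); water relative to ground = (0.000, 2.200).
Sum = (4.700, 2.200) m/s.
Speed = |(4.700, 2.200)| = 5.189 m/s.

5.2 m/s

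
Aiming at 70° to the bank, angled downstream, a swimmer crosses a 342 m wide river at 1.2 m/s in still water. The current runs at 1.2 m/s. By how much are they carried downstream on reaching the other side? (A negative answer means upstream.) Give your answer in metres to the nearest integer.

Perpendicular speed = 1.128 m/s; crossing time = 342 / 1.128 = 303.291 s.
Net downstream speed = 1.610 m/s.
Drift = 1.610 × 303.291 = 488.427 m (downstream).

488 m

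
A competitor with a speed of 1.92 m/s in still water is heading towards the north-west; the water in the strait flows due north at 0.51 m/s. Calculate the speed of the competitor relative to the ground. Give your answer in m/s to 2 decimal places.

Taking east as x and north as y: velocity relative to the water = (-1.358, 1.358) m/s; the water relative to ground = (0.000, 0.510) m/s.
Velocity relative to ground = (-1.358, 1.358) + (0.000, 0.510) = (-1.358, 1.868) m/s.
Speed = |(-1.358, 1.868)| = 2.309 m/s.

2.31 m/s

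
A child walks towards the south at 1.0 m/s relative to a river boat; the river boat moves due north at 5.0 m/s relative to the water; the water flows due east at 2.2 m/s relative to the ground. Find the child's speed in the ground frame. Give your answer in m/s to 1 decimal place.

In east/north components (m/s): child relative to river boat = (0.000, -1.000); river boat relative to water = (0.000, 5.000); water relative to ground = (2.200, 0.000).
Sum = (2.200, 4.000) m/s.
Speed = |(2.200, 4.000)| = 4.565 m/s.

4.6 m/s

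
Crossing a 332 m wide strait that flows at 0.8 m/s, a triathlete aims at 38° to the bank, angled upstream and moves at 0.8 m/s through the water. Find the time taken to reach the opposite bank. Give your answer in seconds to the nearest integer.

674 s

The component of the triathlete's velocity perpendicular to the bank is 0.8 × sin 38° = 0.493 m/s.
The flow acts along the bank and has no component across it.
Time = 332 / 0.493 = 674.072 s.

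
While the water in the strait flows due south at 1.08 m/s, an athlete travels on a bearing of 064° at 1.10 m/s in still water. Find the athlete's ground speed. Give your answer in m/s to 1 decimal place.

1.2 m/s

Taking east as x and north as y: velocity relative to the water = (0.989, 0.482) m/s; the water relative to ground = (0.000, -1.080) m/s.
Velocity relative to ground = (0.989, 0.482) + (0.000, -1.080) = (0.989, -0.598) m/s.
Speed = |(0.989, -0.598)| = 1.155 m/s.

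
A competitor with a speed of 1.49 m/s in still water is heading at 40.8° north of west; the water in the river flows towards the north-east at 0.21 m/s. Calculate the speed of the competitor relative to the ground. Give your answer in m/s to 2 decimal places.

1.49 m/s

Taking east as x and north as y: velocity relative to the water = (-1.128, 0.974) m/s; the water relative to ground = (0.148, 0.148) m/s.
Velocity relative to ground = (-1.128, 0.974) + (0.148, 0.148) = (-0.979, 1.122) m/s.
Speed = |(-0.979, 1.122)| = 1.489 m/s.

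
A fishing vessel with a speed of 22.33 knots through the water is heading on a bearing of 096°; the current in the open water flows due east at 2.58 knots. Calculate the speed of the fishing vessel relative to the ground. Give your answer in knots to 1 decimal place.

Taking east as x and north as y: velocity relative to the water = (22.208, -2.334) knots; the water relative to ground = (2.580, 0.000) knots.
Velocity relative to ground = (22.208, -2.334) + (2.580, 0.000) = (24.788, -2.334) knots.
Speed = |(24.788, -2.334)| = 24.897 knots.

24.9 knots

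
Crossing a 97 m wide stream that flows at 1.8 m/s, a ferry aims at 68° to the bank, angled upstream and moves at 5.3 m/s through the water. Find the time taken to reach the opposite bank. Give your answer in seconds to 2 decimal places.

19.74 s

The component of the ferry's velocity perpendicular to the bank is 5.3 × sin 68° = 4.914 m/s.
The current is parallel to the bank, so it does not affect the crossing time.
Time = 97 / 4.914 = 19.739 s.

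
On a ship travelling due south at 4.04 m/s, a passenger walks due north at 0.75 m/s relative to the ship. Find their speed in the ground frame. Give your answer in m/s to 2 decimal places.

Taking east as x and north as y: ship velocity = (0.000, -4.040) m/s; passenger velocity relative to ship = (0.000, 0.750) m/s.
Velocity relative to ground = (0.000, -4.040) + (0.000, 0.750) = (0.000, -3.290) m/s.
Speed = |(0.000, -3.290)| = 3.290 m/s.

3.29 m/s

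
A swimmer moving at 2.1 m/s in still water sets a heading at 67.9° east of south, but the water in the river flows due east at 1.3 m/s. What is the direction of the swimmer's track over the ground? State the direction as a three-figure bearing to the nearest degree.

104°

Taking east as x and north as y: velocity relative to the water = (1.946, -0.790) m/s; the water relative to ground = (1.300, 0.000) m/s.
Velocity relative to ground = (1.946, -0.790) + (1.300, 0.000) = (3.246, -0.790) m/s.
Bearing = atan2(3.25, -0.79) = 103.68° clockwise from north.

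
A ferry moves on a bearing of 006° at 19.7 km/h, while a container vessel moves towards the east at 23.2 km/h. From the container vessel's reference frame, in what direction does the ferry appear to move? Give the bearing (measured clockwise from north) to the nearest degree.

313°

Taking east as x and north as y: ferry velocity = (2.059, 19.592) km/h; container vessel velocity = (23.200, 0.000) km/h.
Velocity of ferry relative to container vessel = (2.059, 19.592) − (23.200, 0.000) = (-21.141, 19.592) km/h.
Bearing = atan2(-21.14, 19.59) = 312.82° clockwise from north.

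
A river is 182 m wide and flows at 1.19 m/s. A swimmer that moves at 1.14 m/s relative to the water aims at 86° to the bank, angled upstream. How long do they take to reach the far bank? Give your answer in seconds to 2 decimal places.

160.04 s

The component of the swimmer's velocity perpendicular to the bank is 1.14 × sin 86° = 1.137 m/s.
The current is parallel to the bank, so it does not affect the crossing time.
Time = 182 / 1.137 = 160.039 s.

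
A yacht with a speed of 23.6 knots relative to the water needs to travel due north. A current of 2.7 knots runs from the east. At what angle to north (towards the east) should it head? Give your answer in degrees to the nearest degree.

The current pushes perpendicular to the desired track; the heading must have a component into the current equal to 2.7 knots: 23.6 sin θ = 2.7.
sin θ = 0.1144, so θ = 6.569°.

7°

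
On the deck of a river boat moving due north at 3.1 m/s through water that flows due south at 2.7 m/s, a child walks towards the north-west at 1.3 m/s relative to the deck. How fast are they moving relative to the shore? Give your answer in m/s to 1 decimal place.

In east/north components (m/s): child relative to river boat = (-0.919, 0.919); river boat relative to water = (0.000, 3.100); water relative to ground = (0.000, -2.700).
Sum = (-0.919, 1.319) m/s.
Speed = |(-0.919, 1.319)| = 1.608 m/s.

1.6 m/s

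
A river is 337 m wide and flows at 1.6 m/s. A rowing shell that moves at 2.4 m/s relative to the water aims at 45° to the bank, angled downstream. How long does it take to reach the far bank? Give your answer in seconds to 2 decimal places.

The component of the rowing shell's velocity perpendicular to the bank is 2.4 × sin 45° = 1.697 m/s.
The current is parallel to the bank, so it does not affect the crossing time.
Time = 337 / 1.697 = 198.579 s.

198.58 s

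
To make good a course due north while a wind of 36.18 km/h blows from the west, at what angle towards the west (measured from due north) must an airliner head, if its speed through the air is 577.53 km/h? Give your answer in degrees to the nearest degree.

4°

The wind pushes perpendicular to the desired track; the heading must have a component into the wind equal to 36.18 km/h: 577.53 sin θ = 36.18.
sin θ = 0.0626, so θ = 3.592°.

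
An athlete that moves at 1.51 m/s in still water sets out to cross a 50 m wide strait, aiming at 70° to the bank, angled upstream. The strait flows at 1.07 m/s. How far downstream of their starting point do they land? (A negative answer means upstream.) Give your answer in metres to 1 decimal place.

Perpendicular speed = 1.419 m/s; crossing time = 50 / 1.419 = 35.238 s.
Net downstream speed = 0.554 m/s.
Drift = 0.554 × 35.238 = 19.506 m (downstream).

19.5 m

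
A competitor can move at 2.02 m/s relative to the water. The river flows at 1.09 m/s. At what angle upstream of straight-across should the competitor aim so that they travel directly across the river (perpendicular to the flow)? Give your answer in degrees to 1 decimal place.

32.7°

To cancel the current, the upstream component of the competitor's velocity must equal the flow: 2.02 sin θ = 1.09.
sin θ = 1.09 / 2.02 = 0.5396.
θ = arcsin(0.5396) = 32.657°.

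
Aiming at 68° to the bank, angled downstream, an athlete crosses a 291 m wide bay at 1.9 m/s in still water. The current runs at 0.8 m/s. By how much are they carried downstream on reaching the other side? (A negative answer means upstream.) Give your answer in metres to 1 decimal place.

249.7 m

Perpendicular speed = 1.762 m/s; crossing time = 291 / 1.762 = 165.186 s.
Net downstream speed = 1.512 m/s.
Drift = 1.512 × 165.186 = 249.721 m (downstream).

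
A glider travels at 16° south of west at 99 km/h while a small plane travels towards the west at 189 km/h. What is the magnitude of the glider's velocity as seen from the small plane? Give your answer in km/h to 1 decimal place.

Taking east as x and north as y: glider velocity = (-95.165, -27.288) km/h; small plane velocity = (-189.000, 0.000) km/h.
Velocity of glider relative to small plane = (-95.165, -27.288) − (-189.000, 0.000) = (93.835, -27.288) km/h.
Magnitude = |(93.835, -27.288)| = 97.722 km/h.

97.7 km/h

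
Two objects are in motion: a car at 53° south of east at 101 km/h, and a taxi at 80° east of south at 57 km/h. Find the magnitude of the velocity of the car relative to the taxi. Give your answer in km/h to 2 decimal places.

Taking east as x and north as y: car velocity = (60.783, -80.662) km/h; taxi velocity = (56.134, -9.898) km/h.
Velocity of car relative to taxi = (60.783, -80.662) − (56.134, -9.898) = (4.649, -70.764) km/h.
Magnitude = |(4.649, -70.764)| = 70.917 km/h.

70.92 km/h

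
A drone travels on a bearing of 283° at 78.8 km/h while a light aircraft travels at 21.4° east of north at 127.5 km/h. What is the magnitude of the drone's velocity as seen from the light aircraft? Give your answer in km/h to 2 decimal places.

Taking east as x and north as y: drone velocity = (-76.780, 17.726) km/h; light aircraft velocity = (46.522, 118.710) km/h.
Velocity of drone relative to light aircraft = (-76.780, 17.726) − (46.522, 118.710) = (-123.302, -100.983) km/h.
Magnitude = |(-123.302, -100.983)| = 159.377 km/h.

159.38 km/h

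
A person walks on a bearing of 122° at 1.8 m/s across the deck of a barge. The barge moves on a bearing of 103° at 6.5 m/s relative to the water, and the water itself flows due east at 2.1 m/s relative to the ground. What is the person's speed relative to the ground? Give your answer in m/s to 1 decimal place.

In east/north components (m/s): person relative to barge = (1.526, -0.954); barge relative to water = (6.333, -1.462); water relative to ground = (2.100, 0.000).
Sum = (9.960, -2.416) m/s.
Speed = |(9.960, -2.416)| = 10.249 m/s.

10.2 m/s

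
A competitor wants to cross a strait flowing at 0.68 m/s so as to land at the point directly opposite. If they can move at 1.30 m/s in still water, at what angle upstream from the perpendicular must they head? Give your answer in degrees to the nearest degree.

32°

To cancel the current, the upstream component of the competitor's velocity must equal the flow: 1.30 sin θ = 0.68.
sin θ = 0.68 / 1.30 = 0.5231.
θ = arcsin(0.5231) = 31.539°.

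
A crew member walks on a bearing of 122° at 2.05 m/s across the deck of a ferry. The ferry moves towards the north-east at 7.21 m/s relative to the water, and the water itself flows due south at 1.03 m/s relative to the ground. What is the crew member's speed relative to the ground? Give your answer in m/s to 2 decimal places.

In east/north components (m/s): crew member relative to ferry = (1.738, -1.086); ferry relative to water = (5.098, 5.098); water relative to ground = (0.000, -1.030).
Sum = (6.837, 2.982) m/s.
Speed = |(6.837, 2.982)| = 7.459 m/s.

7.46 m/s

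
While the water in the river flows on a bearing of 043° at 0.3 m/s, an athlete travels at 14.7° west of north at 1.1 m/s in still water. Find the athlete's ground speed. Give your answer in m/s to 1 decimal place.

Taking east as x and north as y: velocity relative to the water = (-0.279, 1.064) m/s; the water relative to ground = (0.205, 0.219) m/s.
Velocity relative to ground = (-0.279, 1.064) + (0.205, 0.219) = (-0.075, 1.283) m/s.
Speed = |(-0.075, 1.283)| = 1.286 m/s.

1.3 m/s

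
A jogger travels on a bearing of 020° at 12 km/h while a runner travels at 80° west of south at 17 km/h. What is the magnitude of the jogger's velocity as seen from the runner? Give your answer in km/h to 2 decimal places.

Taking east as x and north as y: jogger velocity = (4.104, 11.276) km/h; runner velocity = (-16.742, -2.952) km/h.
Velocity of jogger relative to runner = (4.104, 11.276) − (-16.742, -2.952) = (20.846, 14.228) km/h.
Magnitude = |(20.846, 14.228)| = 25.239 km/h.

25.24 km/h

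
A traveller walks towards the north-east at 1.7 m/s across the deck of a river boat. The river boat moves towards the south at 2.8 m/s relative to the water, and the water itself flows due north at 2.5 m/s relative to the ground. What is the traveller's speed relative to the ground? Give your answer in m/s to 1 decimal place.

1.5 m/s

In east/north components (m/s): traveller relative to river boat = (1.202, 1.202); river boat relative to water = (0.000, -2.800); water relative to ground = (0.000, 2.500).
Sum = (1.202, 0.902) m/s.
Speed = |(1.202, 0.902)| = 1.503 m/s.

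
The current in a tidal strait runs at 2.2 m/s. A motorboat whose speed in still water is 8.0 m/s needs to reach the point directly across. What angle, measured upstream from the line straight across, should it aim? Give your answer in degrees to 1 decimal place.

16.0°

To cancel the current, the upstream component of the motorboat's velocity must equal the flow: 8.0 sin θ = 2.2.
sin θ = 2.2 / 8.0 = 0.2750.
θ = arcsin(0.2750) = 15.962°.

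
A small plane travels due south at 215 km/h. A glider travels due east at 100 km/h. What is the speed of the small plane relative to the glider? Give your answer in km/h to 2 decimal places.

Taking east as x and north as y: small plane velocity = (0.000, -215.000) km/h; glider velocity = (100.000, 0.000) km/h.
Velocity of small plane relative to glider = (0.000, -215.000) − (100.000, 0.000) = (-100.000, -215.000) km/h.
Magnitude = |(-100.000, -215.000)| = 237.118 km/h.

237.12 km/h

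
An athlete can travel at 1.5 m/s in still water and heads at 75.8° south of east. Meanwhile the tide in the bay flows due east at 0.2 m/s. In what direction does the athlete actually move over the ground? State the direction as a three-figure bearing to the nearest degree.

Taking east as x and north as y: velocity relative to the water = (0.368, -1.454) m/s; the water relative to ground = (0.200, 0.000) m/s.
Velocity relative to ground = (0.368, -1.454) + (0.200, 0.000) = (0.568, -1.454) m/s.
Bearing = atan2(0.57, -1.45) = 158.67° clockwise from north.

159°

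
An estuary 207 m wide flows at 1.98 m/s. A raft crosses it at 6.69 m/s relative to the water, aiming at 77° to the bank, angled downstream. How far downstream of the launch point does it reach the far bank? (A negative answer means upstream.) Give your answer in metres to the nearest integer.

111 m

Perpendicular speed = 6.519 m/s; crossing time = 207 / 6.519 = 31.756 s.
Net downstream speed = 3.485 m/s.
Drift = 3.485 × 31.756 = 110.666 m (downstream).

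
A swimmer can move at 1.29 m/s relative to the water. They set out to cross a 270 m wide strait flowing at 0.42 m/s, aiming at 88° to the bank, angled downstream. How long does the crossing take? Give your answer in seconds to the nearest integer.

The component of the swimmer's velocity perpendicular to the bank is 1.29 × sin 88° = 1.289 m/s.
The current is parallel to the bank, so it does not affect the crossing time.
Time = 270 / 1.289 = 209.430 s.

209 s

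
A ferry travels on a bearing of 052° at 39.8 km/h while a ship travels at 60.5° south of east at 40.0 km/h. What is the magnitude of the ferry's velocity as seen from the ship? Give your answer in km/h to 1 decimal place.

Taking east as x and north as y: ferry velocity = (31.363, 24.503) km/h; ship velocity = (19.697, -34.814) km/h.
Velocity of ferry relative to ship = (31.363, 24.503) − (19.697, -34.814) = (11.666, 59.318) km/h.
Magnitude = |(11.666, 59.318)| = 60.454 km/h.

60.5 km/h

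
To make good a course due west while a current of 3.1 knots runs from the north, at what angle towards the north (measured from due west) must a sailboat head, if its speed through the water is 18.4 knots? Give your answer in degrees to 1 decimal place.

9.7°

The current pushes perpendicular to the desired track; the heading must have a component into the current equal to 3.1 knots: 18.4 sin θ = 3.1.
sin θ = 0.1685, so θ = 9.699°.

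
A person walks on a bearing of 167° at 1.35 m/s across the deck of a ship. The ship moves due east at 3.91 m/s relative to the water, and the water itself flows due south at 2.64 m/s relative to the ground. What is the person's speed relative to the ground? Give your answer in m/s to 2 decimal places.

5.78 m/s

In east/north components (m/s): person relative to ship = (0.304, -1.315); ship relative to water = (3.910, 0.000); water relative to ground = (0.000, -2.640).
Sum = (4.214, -3.955) m/s.
Speed = |(4.214, -3.955)| = 5.779 m/s.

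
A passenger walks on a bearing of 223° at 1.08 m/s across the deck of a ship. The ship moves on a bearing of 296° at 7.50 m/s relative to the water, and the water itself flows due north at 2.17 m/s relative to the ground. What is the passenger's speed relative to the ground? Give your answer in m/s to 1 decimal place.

8.8 m/s

In east/north components (m/s): passenger relative to ship = (-0.737, -0.790); ship relative to water = (-6.741, 3.288); water relative to ground = (0.000, 2.170).
Sum = (-7.478, 4.668) m/s.
Speed = |(-7.478, 4.668)| = 8.815 m/s.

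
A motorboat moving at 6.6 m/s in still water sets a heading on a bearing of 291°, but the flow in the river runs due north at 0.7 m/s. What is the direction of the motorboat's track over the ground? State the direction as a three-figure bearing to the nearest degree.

296°

Taking east as x and north as y: velocity relative to the water = (-6.162, 2.365) m/s; the water relative to ground = (0.000, 0.700) m/s.
Velocity relative to ground = (-6.162, 2.365) + (0.000, 0.700) = (-6.162, 3.065) m/s.
Bearing = atan2(-6.16, 3.07) = 296.45° clockwise from north.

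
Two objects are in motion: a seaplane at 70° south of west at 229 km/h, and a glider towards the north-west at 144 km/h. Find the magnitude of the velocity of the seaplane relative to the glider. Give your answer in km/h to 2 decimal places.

317.88 km/h

Taking east as x and north as y: seaplane velocity = (-78.323, -215.190) km/h; glider velocity = (-101.823, 101.823) km/h.
Velocity of seaplane relative to glider = (-78.323, -215.190) − (-101.823, 101.823) = (23.501, -317.013) km/h.
Magnitude = |(23.501, -317.013)| = 317.883 km/h.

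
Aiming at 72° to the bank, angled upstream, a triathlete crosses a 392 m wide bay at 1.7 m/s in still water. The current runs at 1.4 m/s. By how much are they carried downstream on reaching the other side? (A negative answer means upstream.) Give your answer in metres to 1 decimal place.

212.1 m

Perpendicular speed = 1.617 m/s; crossing time = 392 / 1.617 = 242.455 s.
Net downstream speed = 0.875 m/s.
Drift = 0.875 × 242.455 = 212.068 m (downstream).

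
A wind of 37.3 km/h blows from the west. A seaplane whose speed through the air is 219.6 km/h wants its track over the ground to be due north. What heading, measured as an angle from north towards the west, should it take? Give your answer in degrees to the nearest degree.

The wind pushes perpendicular to the desired track; the heading must have a component into the wind equal to 37.3 km/h: 219.6 sin θ = 37.3.
sin θ = 0.1699, so θ = 9.779°.

10°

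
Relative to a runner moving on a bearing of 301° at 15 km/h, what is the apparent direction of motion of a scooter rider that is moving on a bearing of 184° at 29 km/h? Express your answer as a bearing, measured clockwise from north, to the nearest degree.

164°

Taking east as x and north as y: scooter rider velocity = (-2.023, -28.929) km/h; runner velocity = (-12.858, 7.726) km/h.
Velocity of scooter rider relative to runner = (-2.023, -28.929) − (-12.858, 7.726) = (10.835, -36.655) km/h.
Bearing = atan2(10.83, -36.65) = 163.53° clockwise from north.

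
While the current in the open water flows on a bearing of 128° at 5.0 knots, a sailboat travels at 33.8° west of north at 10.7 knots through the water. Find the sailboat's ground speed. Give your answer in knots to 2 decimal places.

Taking east as x and north as y: velocity relative to the water = (-5.952, 8.892) knots; the water relative to ground = (3.940, -3.078) knots.
Velocity relative to ground = (-5.952, 8.892) + (3.940, -3.078) = (-2.012, 5.813) knots.
Speed = |(-2.012, 5.813)| = 6.152 knots.

6.15 knots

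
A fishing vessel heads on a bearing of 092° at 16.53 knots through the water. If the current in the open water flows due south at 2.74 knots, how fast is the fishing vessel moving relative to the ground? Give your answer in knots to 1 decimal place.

Taking east as x and north as y: velocity relative to the water = (16.520, -0.577) knots; the water relative to ground = (0.000, -2.740) knots.
Velocity relative to ground = (16.520, -0.577) + (0.000, -2.740) = (16.520, -3.317) knots.
Speed = |(16.520, -3.317)| = 16.850 knots.

16.8 knots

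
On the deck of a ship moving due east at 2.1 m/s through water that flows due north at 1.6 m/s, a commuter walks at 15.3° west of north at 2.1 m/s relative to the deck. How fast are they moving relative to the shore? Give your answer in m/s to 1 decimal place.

3.9 m/s

In east/north components (m/s): commuter relative to ship = (-0.554, 2.026); ship relative to water = (2.100, 0.000); water relative to ground = (0.000, 1.600).
Sum = (1.546, 3.626) m/s.
Speed = |(1.546, 3.626)| = 3.941 m/s.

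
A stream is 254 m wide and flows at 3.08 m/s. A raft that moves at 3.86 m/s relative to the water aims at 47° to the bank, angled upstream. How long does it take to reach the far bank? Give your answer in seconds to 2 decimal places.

The component of the raft's velocity perpendicular to the bank is 3.86 × sin 47° = 2.823 m/s.
Only the cross-stream component determines the crossing time; the current contributes nothing perpendicular to the bank.
Time = 254 / 2.823 = 89.974 s.

89.97 s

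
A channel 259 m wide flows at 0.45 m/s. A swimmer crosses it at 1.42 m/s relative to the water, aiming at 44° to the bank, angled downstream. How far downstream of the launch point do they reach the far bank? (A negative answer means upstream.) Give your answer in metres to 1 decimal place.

Perpendicular speed = 0.986 m/s; crossing time = 259 / 0.986 = 262.567 s.
Net downstream speed = 1.471 m/s.
Drift = 1.471 × 262.567 = 386.358 m (downstream).

386.4 m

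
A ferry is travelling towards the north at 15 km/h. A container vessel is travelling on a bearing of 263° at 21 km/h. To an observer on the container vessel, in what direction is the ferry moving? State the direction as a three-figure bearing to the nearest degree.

Taking east as x and north as y: ferry velocity = (0.000, 15.000) km/h; container vessel velocity = (-20.843, -2.559) km/h.
Velocity of ferry relative to container vessel = (0.000, 15.000) − (-20.843, -2.559) = (20.843, 17.559) km/h.
Bearing = atan2(20.84, 17.56) = 49.89° clockwise from north.

050°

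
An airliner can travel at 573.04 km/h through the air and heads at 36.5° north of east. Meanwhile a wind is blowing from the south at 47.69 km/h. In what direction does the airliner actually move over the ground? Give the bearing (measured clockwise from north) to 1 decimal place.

049.9°

Taking east as x and north as y: velocity relative to the air = (460.642, 340.857) km/h; the air relative to ground = (0.000, 47.690) km/h.
Velocity relative to ground = (460.642, 340.857) + (0.000, 47.690) = (460.642, 388.547) km/h.
Bearing = atan2(460.64, 388.55) = 49.85° clockwise from north.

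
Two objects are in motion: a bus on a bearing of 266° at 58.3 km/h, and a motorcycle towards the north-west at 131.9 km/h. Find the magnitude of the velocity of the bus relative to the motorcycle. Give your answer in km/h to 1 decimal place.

Taking east as x and north as y: bus velocity = (-58.158, -4.067) km/h; motorcycle velocity = (-93.267, 93.267) km/h.
Velocity of bus relative to motorcycle = (-58.158, -4.067) − (-93.267, 93.267) = (35.109, -97.334) km/h.
Magnitude = |(35.109, -97.334)| = 103.473 km/h.

103.5 km/h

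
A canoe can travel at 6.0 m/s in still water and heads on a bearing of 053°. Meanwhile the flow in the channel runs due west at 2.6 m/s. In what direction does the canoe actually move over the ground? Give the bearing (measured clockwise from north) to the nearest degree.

031°

Taking east as x and north as y: velocity relative to the water = (4.792, 3.611) m/s; the water relative to ground = (-2.600, 0.000) m/s.
Velocity relative to ground = (4.792, 3.611) + (-2.600, 0.000) = (2.192, 3.611) m/s.
Bearing = atan2(2.19, 3.61) = 31.26° clockwise from north.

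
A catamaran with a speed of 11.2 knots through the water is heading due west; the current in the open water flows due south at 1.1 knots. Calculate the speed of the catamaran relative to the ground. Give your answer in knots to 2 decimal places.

11.25 knots

Taking east as x and north as y: velocity relative to the water = (-11.200, 0.000) knots; the water relative to ground = (0.000, -1.100) knots.
Velocity relative to ground = (-11.200, 0.000) + (0.000, -1.100) = (-11.200, -1.100) knots.
Speed = |(-11.200, -1.100)| = 11.254 knots.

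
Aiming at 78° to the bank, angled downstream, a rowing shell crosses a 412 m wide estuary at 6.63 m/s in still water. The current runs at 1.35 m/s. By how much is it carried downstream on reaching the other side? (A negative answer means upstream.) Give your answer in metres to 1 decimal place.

173.3 m

Perpendicular speed = 6.485 m/s; crossing time = 412 / 6.485 = 63.530 s.
Net downstream speed = 2.728 m/s.
Drift = 2.728 × 63.530 = 173.339 m (downstream).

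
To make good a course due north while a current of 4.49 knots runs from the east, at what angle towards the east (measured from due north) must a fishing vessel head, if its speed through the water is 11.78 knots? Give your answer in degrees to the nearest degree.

22°

The current pushes perpendicular to the desired track; the heading must have a component into the current equal to 4.49 knots: 11.78 sin θ = 4.49.
sin θ = 0.3812, so θ = 22.405°.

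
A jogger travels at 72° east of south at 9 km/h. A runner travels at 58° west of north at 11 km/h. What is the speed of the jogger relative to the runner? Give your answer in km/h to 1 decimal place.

19.9 km/h

Taking east as x and north as y: jogger velocity = (8.560, -2.781) km/h; runner velocity = (-9.329, 5.829) km/h.
Velocity of jogger relative to runner = (8.560, -2.781) − (-9.329, 5.829) = (17.888, -8.610) km/h.
Magnitude = |(17.888, -8.610)| = 19.852 km/h.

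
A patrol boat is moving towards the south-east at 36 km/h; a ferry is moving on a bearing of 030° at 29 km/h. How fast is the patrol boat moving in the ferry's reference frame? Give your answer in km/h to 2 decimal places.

51.74 km/h

Taking east as x and north as y: patrol boat velocity = (25.456, -25.456) km/h; ferry velocity = (14.500, 25.115) km/h.
Velocity of patrol boat relative to ferry = (25.456, -25.456) − (14.500, 25.115) = (10.956, -50.571) km/h.
Magnitude = |(10.956, -50.571)| = 51.744 km/h.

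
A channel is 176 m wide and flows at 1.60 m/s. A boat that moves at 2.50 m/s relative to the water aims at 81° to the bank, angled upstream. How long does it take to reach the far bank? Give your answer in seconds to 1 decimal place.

The component of the boat's velocity perpendicular to the bank is 2.50 × sin 81° = 2.469 m/s.
The current is parallel to the bank, so it does not affect the crossing time.
Time = 176 / 2.469 = 71.278 s.

71.3 s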